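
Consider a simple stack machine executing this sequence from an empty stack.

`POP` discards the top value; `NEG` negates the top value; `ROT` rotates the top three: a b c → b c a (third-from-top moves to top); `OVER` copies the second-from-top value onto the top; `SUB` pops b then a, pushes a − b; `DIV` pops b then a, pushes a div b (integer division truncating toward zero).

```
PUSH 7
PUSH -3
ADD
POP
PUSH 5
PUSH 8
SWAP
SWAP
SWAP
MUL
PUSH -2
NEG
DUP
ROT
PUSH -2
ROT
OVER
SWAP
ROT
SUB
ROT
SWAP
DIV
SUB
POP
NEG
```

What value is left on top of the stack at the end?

-2

PUSH 7  → 7
PUSH -3 → 7 -3
ADD     → 4
POP     → (empty)
PUSH 5  → 5
PUSH 8  → 5 8
SWAP    → 8 5
SWAP    → 5 8
SWAP    → 8 5
MUL     → 40
PUSH -2 → 40 -2
NEG     → 40 2
DUP     → 40 2 2
ROT     → 2 2 40
PUSH -2 → 2 2 40 -2
ROT     → 2 40 -2 2
OVER    → 2 40 -2 2 -2
SWAP    → 2 40 -2 -2 2
ROT     → 2 40 -2 2 -2
SUB     → 2 40 -2 4
ROT     → 2 -2 4 40
SWAP    → 2 -2 40 4
DIV     → 2 -2 10
SUB     → 2 -12
POP     → 2
NEG     → -2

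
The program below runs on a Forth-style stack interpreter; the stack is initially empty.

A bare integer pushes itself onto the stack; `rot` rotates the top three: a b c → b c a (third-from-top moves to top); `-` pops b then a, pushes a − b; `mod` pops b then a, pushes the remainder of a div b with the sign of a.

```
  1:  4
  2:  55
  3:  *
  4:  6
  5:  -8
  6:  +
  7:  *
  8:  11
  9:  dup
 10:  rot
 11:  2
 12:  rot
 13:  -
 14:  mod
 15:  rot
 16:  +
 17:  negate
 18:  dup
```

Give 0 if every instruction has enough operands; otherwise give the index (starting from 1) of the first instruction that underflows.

4    4
55   4 55
*    220
6    220 6
-8   220 6 -8
+    220 -2
*    -440
11   -440 11
dup  -440 11 11
rot  11 11 -440
2    11 11 -440 2
rot  11 -440 2 11
-    11 -440 -9
mod  11 -8
rot  — needs 3 operands, stack has 2 → underflow

15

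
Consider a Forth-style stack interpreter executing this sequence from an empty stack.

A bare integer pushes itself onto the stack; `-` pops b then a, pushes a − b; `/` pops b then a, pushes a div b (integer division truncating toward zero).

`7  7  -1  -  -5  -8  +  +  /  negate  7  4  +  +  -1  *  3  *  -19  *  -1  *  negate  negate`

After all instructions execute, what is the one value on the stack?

7      -> [7]
7      -> [7, 7]
-1     -> [7, 7, -1]
-      -> [7, 8]
-5     -> [7, 8, -5]
-8     -> [7, 8, -5, -8]
+      -> [7, 8, -13]
+      -> [7, -5]
/      -> [-1]
negate -> [1]
7      -> [1, 7]
4      -> [1, 7, 4]
+      -> [1, 11]
+      -> [12]
-1     -> [12, -1]
*      -> [-12]
3      -> [-12, 3]
*      -> [-36]
-19    -> [-36, -19]
*      -> [684]
-1     -> [684, -1]
*      -> [-684]
negate -> [684]
negate -> [-684]

-684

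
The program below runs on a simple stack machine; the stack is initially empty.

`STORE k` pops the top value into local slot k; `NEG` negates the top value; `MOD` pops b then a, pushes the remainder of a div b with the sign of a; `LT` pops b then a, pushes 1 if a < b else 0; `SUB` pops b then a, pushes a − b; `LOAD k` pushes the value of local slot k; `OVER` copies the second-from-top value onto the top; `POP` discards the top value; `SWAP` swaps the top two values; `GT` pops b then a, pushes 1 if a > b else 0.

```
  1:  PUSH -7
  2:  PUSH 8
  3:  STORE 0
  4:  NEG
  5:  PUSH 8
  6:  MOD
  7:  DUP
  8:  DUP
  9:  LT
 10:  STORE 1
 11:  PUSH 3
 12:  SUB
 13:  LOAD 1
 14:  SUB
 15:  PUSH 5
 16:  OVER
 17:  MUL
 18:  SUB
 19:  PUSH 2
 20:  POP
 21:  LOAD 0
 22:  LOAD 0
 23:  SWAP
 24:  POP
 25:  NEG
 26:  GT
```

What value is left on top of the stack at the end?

0

PUSH -7 -> [-7]
PUSH 8  -> [-7, 8]
STORE 0 -> [-7]
NEG     -> [7]
PUSH 8  -> [7, 8]
MOD     -> [7]
DUP     -> [7, 7]
DUP     -> [7, 7, 7]
LT      -> [7, 0]
STORE 1 -> [7]
PUSH 3  -> [7, 3]
SUB     -> [4]
LOAD 1  -> [4, 0]
SUB     -> [4]
PUSH 5  -> [4, 5]
OVER    -> [4, 5, 4]
MUL     -> [4, 20]
SUB     -> [-16]
PUSH 2  -> [-16, 2]
POP     -> [-16]
LOAD 0  -> [-16, 8]
LOAD 0  -> [-16, 8, 8]
SWAP    -> [-16, 8, 8]
POP     -> [-16, 8]
NEG     -> [-16, -8]
GT      -> [0]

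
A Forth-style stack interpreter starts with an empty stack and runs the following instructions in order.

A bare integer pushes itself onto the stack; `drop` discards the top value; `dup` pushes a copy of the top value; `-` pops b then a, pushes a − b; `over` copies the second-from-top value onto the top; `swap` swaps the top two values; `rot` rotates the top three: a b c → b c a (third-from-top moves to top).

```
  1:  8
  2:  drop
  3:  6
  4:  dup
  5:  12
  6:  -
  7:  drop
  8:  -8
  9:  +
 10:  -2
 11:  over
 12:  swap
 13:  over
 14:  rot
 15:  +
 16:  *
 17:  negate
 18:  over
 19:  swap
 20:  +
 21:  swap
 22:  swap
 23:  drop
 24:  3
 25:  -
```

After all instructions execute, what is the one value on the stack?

8       8
drop    (empty)
6       6
dup     6 6
12      6 6 12
-       6 -6
drop    6
-8      6 -8
+       -2
-2      -2 -2
over    -2 -2 -2
swap    -2 -2 -2
over    -2 -2 -2 -2
rot     -2 -2 -2 -2
+       -2 -2 -4
*       -2 8
negate  -2 -8
over    -2 -8 -2
swap    -2 -2 -8
+       -2 -10
swap    -10 -2
swap    -2 -10
drop    -2
3       -2 3
-       -5

-5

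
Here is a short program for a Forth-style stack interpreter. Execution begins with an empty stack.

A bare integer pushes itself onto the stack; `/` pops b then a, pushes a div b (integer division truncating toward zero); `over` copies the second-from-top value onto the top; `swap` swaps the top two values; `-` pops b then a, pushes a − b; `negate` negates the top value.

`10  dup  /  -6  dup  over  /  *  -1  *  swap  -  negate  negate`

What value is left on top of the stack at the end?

10      10
dup     10 10
/       1
-6      1 -6
dup     1 -6 -6
over    1 -6 -6 -6
/       1 -6 1
*       1 -6
-1      1 -6 -1
*       1 6
swap    6 1
-       5
negate  -5
negate  5

5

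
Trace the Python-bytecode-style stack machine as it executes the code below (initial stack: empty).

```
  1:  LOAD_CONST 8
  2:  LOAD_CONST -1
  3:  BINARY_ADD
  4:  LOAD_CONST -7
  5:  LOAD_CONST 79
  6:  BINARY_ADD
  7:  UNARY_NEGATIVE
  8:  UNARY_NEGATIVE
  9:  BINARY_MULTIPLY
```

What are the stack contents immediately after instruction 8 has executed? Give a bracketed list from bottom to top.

LOAD_CONST 8   -> 8
LOAD_CONST -1  -> 8 -1
BINARY_ADD     -> 7
LOAD_CONST -7  -> 7 -7
LOAD_CONST 79  -> 7 -7 79
BINARY_ADD     -> 7 72
UNARY_NEGATIVE -> 7 -72
UNARY_NEGATIVE -> 7 72

[7, 72]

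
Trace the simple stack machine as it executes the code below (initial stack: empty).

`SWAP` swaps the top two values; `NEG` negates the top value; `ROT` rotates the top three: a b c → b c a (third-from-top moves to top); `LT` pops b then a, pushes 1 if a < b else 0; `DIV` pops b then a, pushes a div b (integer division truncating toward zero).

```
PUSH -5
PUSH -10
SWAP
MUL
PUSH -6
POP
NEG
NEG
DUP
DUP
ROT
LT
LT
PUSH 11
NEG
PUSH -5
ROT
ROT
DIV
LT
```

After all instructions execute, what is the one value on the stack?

PUSH -5  -> [-5]
PUSH -10 -> [-5, -10]
SWAP     -> [-10, -5]
MUL      -> [50]
PUSH -6  -> [50, -6]
POP      -> [50]
NEG      -> [-50]
NEG      -> [50]
DUP      -> [50, 50]
DUP      -> [50, 50, 50]
ROT      -> [50, 50, 50]
LT       -> [50, 0]
LT       -> [0]
PUSH 11  -> [0, 11]
NEG      -> [0, -11]
PUSH -5  -> [0, -11, -5]
ROT      -> [-11, -5, 0]
ROT      -> [-5, 0, -11]
DIV      -> [-5, 0]
LT       -> [1]

1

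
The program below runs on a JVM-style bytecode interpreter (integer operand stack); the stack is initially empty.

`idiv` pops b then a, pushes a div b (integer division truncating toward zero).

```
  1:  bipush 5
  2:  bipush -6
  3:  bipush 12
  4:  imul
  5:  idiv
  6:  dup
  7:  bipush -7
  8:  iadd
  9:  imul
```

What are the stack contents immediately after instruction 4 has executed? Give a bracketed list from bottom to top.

[5, -72]

bipush 5  -> [5]
bipush -6 -> [5, -6]
bipush 12 -> [5, -6, 12]
imul      -> [5, -72]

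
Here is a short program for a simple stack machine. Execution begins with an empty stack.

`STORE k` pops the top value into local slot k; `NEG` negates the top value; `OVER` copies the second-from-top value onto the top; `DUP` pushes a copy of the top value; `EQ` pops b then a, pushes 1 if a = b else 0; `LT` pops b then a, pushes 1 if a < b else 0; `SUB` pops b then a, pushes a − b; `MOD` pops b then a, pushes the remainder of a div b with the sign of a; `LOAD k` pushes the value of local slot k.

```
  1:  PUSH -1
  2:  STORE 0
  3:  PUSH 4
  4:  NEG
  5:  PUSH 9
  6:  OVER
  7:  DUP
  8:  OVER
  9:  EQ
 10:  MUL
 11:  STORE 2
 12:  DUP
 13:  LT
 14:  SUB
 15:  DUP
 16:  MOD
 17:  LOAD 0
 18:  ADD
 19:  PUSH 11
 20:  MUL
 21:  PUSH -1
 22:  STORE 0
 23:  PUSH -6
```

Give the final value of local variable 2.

-4

PUSH -1 → [-1]
STORE 0 → []
PUSH 4  → [4]
NEG     → [-4]
PUSH 9  → [-4, 9]
OVER    → [-4, 9, -4]
DUP     → [-4, 9, -4, -4]
OVER    → [-4, 9, -4, -4, -4]
EQ      → [-4, 9, -4, 1]
MUL     → [-4, 9, -4]
STORE 2 → [-4, 9]
DUP     → [-4, 9, 9]
LT      → [-4, 0]
SUB     → [-4]
DUP     → [-4, -4]
MOD     → [0]
LOAD 0  → [0, -1]
ADD     → [-1]
PUSH 11 → [-1, 11]
MUL     → [-11]
PUSH -1 → [-11, -1]
STORE 0 → [-11]
PUSH -6 → [-11, -6]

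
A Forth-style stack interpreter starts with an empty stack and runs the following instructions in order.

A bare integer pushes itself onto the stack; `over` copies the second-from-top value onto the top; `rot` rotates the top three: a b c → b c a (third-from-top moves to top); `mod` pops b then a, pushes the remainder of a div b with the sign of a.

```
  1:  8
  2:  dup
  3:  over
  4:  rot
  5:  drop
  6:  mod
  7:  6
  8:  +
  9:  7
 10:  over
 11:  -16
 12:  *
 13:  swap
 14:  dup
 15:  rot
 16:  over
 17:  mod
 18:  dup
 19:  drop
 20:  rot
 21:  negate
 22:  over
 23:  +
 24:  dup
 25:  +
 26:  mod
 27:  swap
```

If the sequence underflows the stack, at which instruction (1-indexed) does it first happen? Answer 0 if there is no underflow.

8      -> [8]
dup    -> [8, 8]
over   -> [8, 8, 8]
rot    -> [8, 8, 8]
drop   -> [8, 8]
mod    -> [0]
6      -> [0, 6]
+      -> [6]
7      -> [6, 7]
over   -> [6, 7, 6]
-16    -> [6, 7, 6, -16]
*      -> [6, 7, -96]
swap   -> [6, -96, 7]
dup    -> [6, -96, 7, 7]
rot    -> [6, 7, 7, -96]
over   -> [6, 7, 7, -96, 7]
mod    -> [6, 7, 7, -5]
dup    -> [6, 7, 7, -5, -5]
drop   -> [6, 7, 7, -5]
rot    -> [6, 7, -5, 7]
negate -> [6, 7, -5, -7]
over   -> [6, 7, -5, -7, -5]
+      -> [6, 7, -5, -12]
dup    -> [6, 7, -5, -12, -12]
+      -> [6, 7, -5, -24]
mod    -> [6, 7, -5]
swap   -> [6, -5, 7]

0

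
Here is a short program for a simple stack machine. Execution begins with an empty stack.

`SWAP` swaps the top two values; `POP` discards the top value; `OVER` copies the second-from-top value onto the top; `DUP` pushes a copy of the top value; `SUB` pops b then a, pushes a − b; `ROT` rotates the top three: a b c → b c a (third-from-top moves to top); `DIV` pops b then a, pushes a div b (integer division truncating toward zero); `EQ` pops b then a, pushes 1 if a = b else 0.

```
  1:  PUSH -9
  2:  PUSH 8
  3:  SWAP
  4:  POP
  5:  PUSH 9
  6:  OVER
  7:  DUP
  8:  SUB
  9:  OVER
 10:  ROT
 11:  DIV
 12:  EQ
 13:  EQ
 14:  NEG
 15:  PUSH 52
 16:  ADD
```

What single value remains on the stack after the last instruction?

PUSH -9 : -9
PUSH 8  : -9 8
SWAP    : 8 -9
POP     : 8
PUSH 9  : 8 9
OVER    : 8 9 8
DUP     : 8 9 8 8
SUB     : 8 9 0
OVER    : 8 9 0 9
ROT     : 8 0 9 9
DIV     : 8 0 1
EQ      : 8 0
EQ      : 0
NEG     : 0
PUSH 52 : 0 52
ADD     : 52

52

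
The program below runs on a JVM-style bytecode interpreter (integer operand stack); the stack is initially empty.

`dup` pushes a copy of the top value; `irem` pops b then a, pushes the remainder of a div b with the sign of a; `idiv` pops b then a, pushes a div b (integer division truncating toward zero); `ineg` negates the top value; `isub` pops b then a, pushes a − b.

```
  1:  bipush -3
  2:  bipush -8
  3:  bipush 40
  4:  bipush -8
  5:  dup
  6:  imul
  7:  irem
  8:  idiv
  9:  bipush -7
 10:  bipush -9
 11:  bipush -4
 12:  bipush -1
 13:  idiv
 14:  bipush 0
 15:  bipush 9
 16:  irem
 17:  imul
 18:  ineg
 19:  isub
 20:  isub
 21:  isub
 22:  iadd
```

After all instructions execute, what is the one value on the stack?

bipush -3 : -3
bipush -8 : -3 -8
bipush 40 : -3 -8 40
bipush -8 : -3 -8 40 -8
dup       : -3 -8 40 -8 -8
imul      : -3 -8 40 64
irem      : -3 -8 40
idiv      : -3 0
bipush -7 : -3 0 -7
bipush -9 : -3 0 -7 -9
bipush -4 : -3 0 -7 -9 -4
bipush -1 : -3 0 -7 -9 -4 -1
idiv      : -3 0 -7 -9 4
bipush 0  : -3 0 -7 -9 4 0
bipush 9  : -3 0 -7 -9 4 0 9
irem      : -3 0 -7 -9 4 0
imul      : -3 0 -7 -9 0
ineg      : -3 0 -7 -9 0
isub      : -3 0 -7 -9
isub      : -3 0 2
isub      : -3 -2
iadd      : -5

-5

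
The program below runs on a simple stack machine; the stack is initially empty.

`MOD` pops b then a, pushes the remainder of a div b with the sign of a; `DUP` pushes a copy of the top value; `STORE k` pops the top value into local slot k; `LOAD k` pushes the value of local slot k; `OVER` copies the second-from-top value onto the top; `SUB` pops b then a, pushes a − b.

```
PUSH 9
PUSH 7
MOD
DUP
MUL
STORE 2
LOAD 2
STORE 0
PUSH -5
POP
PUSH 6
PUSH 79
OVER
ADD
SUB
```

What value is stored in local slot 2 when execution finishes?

PUSH 9  -> [9]
PUSH 7  -> [9, 7]
MOD     -> [2]
DUP     -> [2, 2]
MUL     -> [4]
STORE 2 -> []
LOAD 2  -> [4]
STORE 0 -> []
PUSH -5 -> [-5]
POP     -> []
PUSH 6  -> [6]
PUSH 79 -> [6, 79]
OVER    -> [6, 79, 6]
ADD     -> [6, 85]
SUB     -> [-79]

4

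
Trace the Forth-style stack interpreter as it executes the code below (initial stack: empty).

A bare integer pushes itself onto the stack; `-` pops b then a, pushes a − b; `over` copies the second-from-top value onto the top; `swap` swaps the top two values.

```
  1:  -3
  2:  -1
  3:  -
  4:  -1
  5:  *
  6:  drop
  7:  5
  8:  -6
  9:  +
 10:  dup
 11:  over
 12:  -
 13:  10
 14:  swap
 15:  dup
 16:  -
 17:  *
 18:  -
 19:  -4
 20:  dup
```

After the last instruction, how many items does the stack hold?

3

-3   : [-3]
-1   : [-3, -1]
-    : [-2]
-1   : [-2, -1]
*    : [2]
drop : []
5    : [5]
-6   : [5, -6]
+    : [-1]
dup  : [-1, -1]
over : [-1, -1, -1]
-    : [-1, 0]
10   : [-1, 0, 10]
swap : [-1, 10, 0]
dup  : [-1, 10, 0, 0]
-    : [-1, 10, 0]
*    : [-1, 0]
-    : [-1]
-4   : [-1, -4]
dup  : [-1, -4, -4]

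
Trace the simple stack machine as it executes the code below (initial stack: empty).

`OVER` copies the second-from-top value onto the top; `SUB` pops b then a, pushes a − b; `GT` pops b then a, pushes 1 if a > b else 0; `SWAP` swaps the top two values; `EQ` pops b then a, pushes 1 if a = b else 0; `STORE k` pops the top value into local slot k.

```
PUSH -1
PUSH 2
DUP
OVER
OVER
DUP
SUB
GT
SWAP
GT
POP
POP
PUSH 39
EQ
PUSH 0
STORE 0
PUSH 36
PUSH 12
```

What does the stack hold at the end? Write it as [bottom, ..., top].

[0, 36, 12]

PUSH -1  [-1]
PUSH 2   [-1, 2]
DUP      [-1, 2, 2]
OVER     [-1, 2, 2, 2]
OVER     [-1, 2, 2, 2, 2]
DUP      [-1, 2, 2, 2, 2, 2]
SUB      [-1, 2, 2, 2, 0]
GT       [-1, 2, 2, 1]
SWAP     [-1, 2, 1, 2]
GT       [-1, 2, 0]
POP      [-1, 2]
POP      [-1]
PUSH 39  [-1, 39]
EQ       [0]
PUSH 0   [0, 0]
STORE 0  [0]
PUSH 36  [0, 36]
PUSH 12  [0, 36, 12]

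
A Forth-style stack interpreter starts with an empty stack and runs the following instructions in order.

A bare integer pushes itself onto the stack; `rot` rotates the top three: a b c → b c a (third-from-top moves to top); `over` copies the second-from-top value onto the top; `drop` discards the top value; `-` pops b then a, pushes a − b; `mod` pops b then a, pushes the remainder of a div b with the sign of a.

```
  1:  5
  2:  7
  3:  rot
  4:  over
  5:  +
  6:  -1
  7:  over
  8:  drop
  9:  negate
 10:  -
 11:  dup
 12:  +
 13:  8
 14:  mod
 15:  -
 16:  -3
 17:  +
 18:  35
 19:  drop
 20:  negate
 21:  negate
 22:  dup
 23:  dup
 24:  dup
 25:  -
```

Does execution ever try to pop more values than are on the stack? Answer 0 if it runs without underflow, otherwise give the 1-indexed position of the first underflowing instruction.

3

5  5
7  5 7
rot  — needs 3 operands, stack has 2 → underflow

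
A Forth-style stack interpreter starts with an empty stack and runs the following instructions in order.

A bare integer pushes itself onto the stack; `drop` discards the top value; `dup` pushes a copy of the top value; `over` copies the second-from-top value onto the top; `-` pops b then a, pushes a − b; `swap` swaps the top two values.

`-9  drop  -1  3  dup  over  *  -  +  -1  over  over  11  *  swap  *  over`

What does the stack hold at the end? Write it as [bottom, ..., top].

[-7, -1, 77, -1]

-9    -9
drop  (empty)
-1    -1
3     -1 3
dup   -1 3 3
over  -1 3 3 3
*     -1 3 9
-     -1 -6
+     -7
-1    -7 -1
over  -7 -1 -7
over  -7 -1 -7 -1
11    -7 -1 -7 -1 11
*     -7 -1 -7 -11
swap  -7 -1 -11 -7
*     -7 -1 77
over  -7 -1 77 -1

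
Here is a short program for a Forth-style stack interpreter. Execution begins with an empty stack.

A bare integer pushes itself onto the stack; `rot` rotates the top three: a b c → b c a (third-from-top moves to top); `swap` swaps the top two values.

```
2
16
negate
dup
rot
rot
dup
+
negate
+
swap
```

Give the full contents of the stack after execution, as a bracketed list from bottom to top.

[34, -16]

2      -> [2]
16     -> [2, 16]
negate -> [2, -16]
dup    -> [2, -16, -16]
rot    -> [-16, -16, 2]
rot    -> [-16, 2, -16]
dup    -> [-16, 2, -16, -16]
+      -> [-16, 2, -32]
negate -> [-16, 2, 32]
+      -> [-16, 34]
swap   -> [34, -16]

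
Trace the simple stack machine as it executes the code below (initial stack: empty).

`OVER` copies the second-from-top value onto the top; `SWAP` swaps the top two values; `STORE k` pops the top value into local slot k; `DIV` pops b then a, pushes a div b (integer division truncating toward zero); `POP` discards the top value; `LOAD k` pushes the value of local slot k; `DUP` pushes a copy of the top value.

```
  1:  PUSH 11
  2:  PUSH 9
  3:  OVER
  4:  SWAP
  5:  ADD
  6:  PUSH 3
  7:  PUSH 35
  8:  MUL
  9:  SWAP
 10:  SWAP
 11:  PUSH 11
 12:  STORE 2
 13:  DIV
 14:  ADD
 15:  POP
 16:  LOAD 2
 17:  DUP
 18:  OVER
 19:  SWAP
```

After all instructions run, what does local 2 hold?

PUSH 11 -> 11
PUSH 9  -> 11 9
OVER    -> 11 9 11
SWAP    -> 11 11 9
ADD     -> 11 20
PUSH 3  -> 11 20 3
PUSH 35 -> 11 20 3 35
MUL     -> 11 20 105
SWAP    -> 11 105 20
SWAP    -> 11 20 105
PUSH 11 -> 11 20 105 11
STORE 2 -> 11 20 105
DIV     -> 11 0
ADD     -> 11
POP     -> (empty)
LOAD 2  -> 11
DUP     -> 11 11
OVER    -> 11 11 11
SWAP    -> 11 11 11

11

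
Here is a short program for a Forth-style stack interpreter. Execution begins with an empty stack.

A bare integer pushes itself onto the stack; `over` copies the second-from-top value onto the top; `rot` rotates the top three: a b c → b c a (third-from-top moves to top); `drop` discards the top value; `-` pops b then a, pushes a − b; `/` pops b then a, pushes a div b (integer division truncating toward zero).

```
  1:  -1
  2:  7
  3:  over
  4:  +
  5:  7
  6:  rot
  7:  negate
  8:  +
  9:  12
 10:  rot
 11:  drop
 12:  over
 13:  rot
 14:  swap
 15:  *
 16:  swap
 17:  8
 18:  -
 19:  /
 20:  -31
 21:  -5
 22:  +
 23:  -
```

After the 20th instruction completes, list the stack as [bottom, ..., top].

-1     → -1
7      → -1 7
over   → -1 7 -1
+      → -1 6
7      → -1 6 7
rot    → 6 7 -1
negate → 6 7 1
+      → 6 8
12     → 6 8 12
rot    → 8 12 6
drop   → 8 12
over   → 8 12 8
rot    → 12 8 8
swap   → 12 8 8
*      → 12 64
swap   → 64 12
8      → 64 12 8
-      → 64 4
/      → 16
-31    → 16 -31

[16, -31]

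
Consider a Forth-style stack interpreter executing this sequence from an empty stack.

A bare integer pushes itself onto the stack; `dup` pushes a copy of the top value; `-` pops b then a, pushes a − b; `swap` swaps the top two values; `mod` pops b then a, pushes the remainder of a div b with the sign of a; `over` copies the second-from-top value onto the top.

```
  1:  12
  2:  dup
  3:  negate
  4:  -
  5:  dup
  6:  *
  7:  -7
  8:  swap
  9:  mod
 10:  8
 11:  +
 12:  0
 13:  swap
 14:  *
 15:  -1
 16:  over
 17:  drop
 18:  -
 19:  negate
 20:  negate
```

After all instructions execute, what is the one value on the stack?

1

12     -> [12]
dup    -> [12, 12]
negate -> [12, -12]
-      -> [24]
dup    -> [24, 24]
*      -> [576]
-7     -> [576, -7]
swap   -> [-7, 576]
mod    -> [-7]
8      -> [-7, 8]
+      -> [1]
0      -> [1, 0]
swap   -> [0, 1]
*      -> [0]
-1     -> [0, -1]
over   -> [0, -1, 0]
drop   -> [0, -1]
-      -> [1]
negate -> [-1]
negate -> [1]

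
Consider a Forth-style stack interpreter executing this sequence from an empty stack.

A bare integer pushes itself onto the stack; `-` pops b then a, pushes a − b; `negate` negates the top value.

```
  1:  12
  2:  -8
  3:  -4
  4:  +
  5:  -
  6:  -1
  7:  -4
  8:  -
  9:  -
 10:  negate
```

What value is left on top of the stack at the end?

12     → [12]
-8     → [12, -8]
-4     → [12, -8, -4]
+      → [12, -12]
-      → [24]
-1     → [24, -1]
-4     → [24, -1, -4]
-      → [24, 3]
-      → [21]
negate → [-21]

-21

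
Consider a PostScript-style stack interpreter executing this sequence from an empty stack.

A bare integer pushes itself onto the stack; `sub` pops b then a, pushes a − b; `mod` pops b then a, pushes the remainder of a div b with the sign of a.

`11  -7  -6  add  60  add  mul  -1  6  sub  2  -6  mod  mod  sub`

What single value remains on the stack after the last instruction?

11  : 11
-7  : 11 -7
-6  : 11 -7 -6
add : 11 -13
60  : 11 -13 60
add : 11 47
mul : 517
-1  : 517 -1
6   : 517 -1 6
sub : 517 -7
2   : 517 -7 2
-6  : 517 -7 2 -6
mod : 517 -7 2
mod : 517 -1
sub : 518

518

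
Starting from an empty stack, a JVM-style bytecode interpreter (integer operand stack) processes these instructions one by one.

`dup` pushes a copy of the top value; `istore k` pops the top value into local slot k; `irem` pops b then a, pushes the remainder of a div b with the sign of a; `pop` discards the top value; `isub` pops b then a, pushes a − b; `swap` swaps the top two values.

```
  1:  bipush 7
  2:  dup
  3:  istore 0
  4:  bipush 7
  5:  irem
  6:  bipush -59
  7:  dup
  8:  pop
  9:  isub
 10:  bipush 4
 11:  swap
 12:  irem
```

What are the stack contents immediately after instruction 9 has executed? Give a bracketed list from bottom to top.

bipush 7    7
dup         7 7
istore 0    7
bipush 7    7 7
irem        0
bipush -59  0 -59
dup         0 -59 -59
pop         0 -59
isub        59

[59]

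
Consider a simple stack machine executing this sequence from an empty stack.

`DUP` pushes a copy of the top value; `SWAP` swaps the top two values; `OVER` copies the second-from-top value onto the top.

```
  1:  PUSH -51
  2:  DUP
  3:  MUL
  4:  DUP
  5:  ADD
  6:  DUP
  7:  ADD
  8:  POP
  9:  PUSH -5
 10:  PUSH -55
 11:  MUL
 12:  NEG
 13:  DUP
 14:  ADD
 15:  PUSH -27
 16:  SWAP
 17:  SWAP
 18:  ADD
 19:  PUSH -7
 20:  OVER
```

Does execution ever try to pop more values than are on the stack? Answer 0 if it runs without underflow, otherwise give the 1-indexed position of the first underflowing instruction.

0

PUSH -51 → -51
DUP      → -51 -51
MUL      → 2601
DUP      → 2601 2601
ADD      → 5202
DUP      → 5202 5202
ADD      → 10404
POP      → (empty)
PUSH -5  → -5
PUSH -55 → -5 -55
MUL      → 275
NEG      → -275
DUP      → -275 -275
ADD      → -550
PUSH -27 → -550 -27
SWAP     → -27 -550
SWAP     → -550 -27
ADD      → -577
PUSH -7  → -577 -7
OVER     → -577 -7 -577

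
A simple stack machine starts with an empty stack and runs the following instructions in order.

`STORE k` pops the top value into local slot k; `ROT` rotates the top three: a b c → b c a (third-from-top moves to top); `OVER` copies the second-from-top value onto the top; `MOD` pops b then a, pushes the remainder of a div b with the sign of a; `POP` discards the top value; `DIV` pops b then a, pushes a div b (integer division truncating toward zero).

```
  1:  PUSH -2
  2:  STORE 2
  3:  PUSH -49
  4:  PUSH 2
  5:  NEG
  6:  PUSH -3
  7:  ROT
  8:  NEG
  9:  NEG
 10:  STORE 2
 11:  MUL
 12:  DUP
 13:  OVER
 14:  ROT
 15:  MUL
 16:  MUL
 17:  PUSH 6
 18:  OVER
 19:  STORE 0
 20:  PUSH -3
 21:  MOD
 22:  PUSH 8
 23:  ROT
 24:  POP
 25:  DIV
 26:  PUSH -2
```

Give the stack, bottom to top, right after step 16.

[216]

PUSH -2  -> -2
STORE 2  -> (empty)
PUSH -49 -> -49
PUSH 2   -> -49 2
NEG      -> -49 -2
PUSH -3  -> -49 -2 -3
ROT      -> -2 -3 -49
NEG      -> -2 -3 49
NEG      -> -2 -3 -49
STORE 2  -> -2 -3
MUL      -> 6
DUP      -> 6 6
OVER     -> 6 6 6
ROT      -> 6 6 6
MUL      -> 6 36
MUL      -> 216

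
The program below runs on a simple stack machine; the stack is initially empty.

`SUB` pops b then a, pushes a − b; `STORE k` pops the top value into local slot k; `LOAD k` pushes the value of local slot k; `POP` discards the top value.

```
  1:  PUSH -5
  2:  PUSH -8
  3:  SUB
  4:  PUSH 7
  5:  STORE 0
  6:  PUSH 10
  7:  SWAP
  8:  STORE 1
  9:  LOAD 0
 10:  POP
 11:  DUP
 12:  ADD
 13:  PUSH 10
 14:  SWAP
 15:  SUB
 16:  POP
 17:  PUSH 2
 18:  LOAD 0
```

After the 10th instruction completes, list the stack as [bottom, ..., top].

[10]

PUSH -5 : [-5]
PUSH -8 : [-5, -8]
SUB     : [3]
PUSH 7  : [3, 7]
STORE 0 : [3]
PUSH 10 : [3, 10]
SWAP    : [10, 3]
STORE 1 : [10]
LOAD 0  : [10, 7]
POP     : [10]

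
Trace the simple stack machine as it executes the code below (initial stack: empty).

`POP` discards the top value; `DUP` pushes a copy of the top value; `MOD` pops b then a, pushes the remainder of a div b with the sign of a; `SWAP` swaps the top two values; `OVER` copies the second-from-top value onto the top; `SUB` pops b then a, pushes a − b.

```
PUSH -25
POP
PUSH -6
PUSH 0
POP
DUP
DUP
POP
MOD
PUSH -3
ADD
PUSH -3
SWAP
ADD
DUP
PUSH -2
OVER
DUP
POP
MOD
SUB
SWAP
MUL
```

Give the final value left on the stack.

PUSH -25 → -25
POP      → (empty)
PUSH -6  → -6
PUSH 0   → -6 0
POP      → -6
DUP      → -6 -6
DUP      → -6 -6 -6
POP      → -6 -6
MOD      → 0
PUSH -3  → 0 -3
ADD      → -3
PUSH -3  → -3 -3
SWAP     → -3 -3
ADD      → -6
DUP      → -6 -6
PUSH -2  → -6 -6 -2
OVER     → -6 -6 -2 -6
DUP      → -6 -6 -2 -6 -6
POP      → -6 -6 -2 -6
MOD      → -6 -6 -2
SUB      → -6 -4
SWAP     → -4 -6
MUL      → 24

24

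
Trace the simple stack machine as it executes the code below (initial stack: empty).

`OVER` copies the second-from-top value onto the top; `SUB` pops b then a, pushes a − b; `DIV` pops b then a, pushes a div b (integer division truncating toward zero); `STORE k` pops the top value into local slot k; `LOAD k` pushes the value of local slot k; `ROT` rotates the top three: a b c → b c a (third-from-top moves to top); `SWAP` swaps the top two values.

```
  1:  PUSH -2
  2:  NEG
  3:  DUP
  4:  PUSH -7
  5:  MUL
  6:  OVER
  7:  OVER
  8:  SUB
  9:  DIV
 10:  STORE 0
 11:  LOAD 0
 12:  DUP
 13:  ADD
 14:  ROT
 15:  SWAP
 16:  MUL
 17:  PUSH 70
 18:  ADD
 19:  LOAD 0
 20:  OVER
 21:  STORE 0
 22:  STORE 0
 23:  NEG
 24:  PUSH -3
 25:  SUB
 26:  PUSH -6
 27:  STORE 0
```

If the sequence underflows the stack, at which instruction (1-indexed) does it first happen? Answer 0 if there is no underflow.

PUSH -2 -> [-2]
NEG     -> [2]
DUP     -> [2, 2]
PUSH -7 -> [2, 2, -7]
MUL     -> [2, -14]
OVER    -> [2, -14, 2]
OVER    -> [2, -14, 2, -14]
SUB     -> [2, -14, 16]
DIV     -> [2, 0]
STORE 0 -> [2]
LOAD 0  -> [2, 0]
DUP     -> [2, 0, 0]
ADD     -> [2, 0]
ROT  — needs 3 operands, stack has 2 → underflow

14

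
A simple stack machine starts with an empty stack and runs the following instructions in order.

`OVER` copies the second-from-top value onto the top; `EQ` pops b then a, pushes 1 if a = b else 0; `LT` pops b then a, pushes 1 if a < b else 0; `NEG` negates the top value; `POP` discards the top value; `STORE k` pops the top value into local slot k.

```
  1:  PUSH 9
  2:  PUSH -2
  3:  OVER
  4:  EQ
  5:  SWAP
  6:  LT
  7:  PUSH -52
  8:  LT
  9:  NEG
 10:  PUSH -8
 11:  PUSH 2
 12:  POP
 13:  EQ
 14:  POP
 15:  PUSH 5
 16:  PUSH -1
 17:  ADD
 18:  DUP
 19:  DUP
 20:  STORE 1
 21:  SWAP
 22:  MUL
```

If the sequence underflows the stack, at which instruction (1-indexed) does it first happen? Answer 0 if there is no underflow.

PUSH 9   → 9
PUSH -2  → 9 -2
OVER     → 9 -2 9
EQ       → 9 0
SWAP     → 0 9
LT       → 1
PUSH -52 → 1 -52
LT       → 0
NEG      → 0
PUSH -8  → 0 -8
PUSH 2   → 0 -8 2
POP      → 0 -8
EQ       → 0
POP      → (empty)
PUSH 5   → 5
PUSH -1  → 5 -1
ADD      → 4
DUP      → 4 4
DUP      → 4 4 4
STORE 1  → 4 4
SWAP     → 4 4
MUL      → 16

0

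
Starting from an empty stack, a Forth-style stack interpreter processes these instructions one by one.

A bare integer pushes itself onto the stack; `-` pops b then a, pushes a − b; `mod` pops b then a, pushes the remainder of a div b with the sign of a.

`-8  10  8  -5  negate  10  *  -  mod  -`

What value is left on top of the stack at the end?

-18

-8     -> [-8]
10     -> [-8, 10]
8      -> [-8, 10, 8]
-5     -> [-8, 10, 8, -5]
negate -> [-8, 10, 8, 5]
10     -> [-8, 10, 8, 5, 10]
*      -> [-8, 10, 8, 50]
-      -> [-8, 10, -42]
mod    -> [-8, 10]
-      -> [-18]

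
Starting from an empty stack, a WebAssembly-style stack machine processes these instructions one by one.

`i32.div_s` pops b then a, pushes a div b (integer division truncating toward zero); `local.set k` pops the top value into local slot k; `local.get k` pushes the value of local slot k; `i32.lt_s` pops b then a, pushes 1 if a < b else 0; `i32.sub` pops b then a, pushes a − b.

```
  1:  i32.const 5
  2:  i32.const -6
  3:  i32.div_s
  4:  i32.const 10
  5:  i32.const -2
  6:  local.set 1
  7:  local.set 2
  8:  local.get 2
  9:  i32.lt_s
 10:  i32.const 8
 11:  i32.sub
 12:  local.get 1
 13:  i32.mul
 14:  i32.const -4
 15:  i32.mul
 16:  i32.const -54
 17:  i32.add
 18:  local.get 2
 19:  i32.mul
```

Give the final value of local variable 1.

i32.const 5   : [5]
i32.const -6  : [5, -6]
i32.div_s     : [0]
i32.const 10  : [0, 10]
i32.const -2  : [0, 10, -2]
local.set 1   : [0, 10]
local.set 2   : [0]
local.get 2   : [0, 10]
i32.lt_s      : [1]
i32.const 8   : [1, 8]
i32.sub       : [-7]
local.get 1   : [-7, -2]
i32.mul       : [14]
i32.const -4  : [14, -4]
i32.mul       : [-56]
i32.const -54 : [-56, -54]
i32.add       : [-110]
local.get 2   : [-110, 10]
i32.mul       : [-1100]

-2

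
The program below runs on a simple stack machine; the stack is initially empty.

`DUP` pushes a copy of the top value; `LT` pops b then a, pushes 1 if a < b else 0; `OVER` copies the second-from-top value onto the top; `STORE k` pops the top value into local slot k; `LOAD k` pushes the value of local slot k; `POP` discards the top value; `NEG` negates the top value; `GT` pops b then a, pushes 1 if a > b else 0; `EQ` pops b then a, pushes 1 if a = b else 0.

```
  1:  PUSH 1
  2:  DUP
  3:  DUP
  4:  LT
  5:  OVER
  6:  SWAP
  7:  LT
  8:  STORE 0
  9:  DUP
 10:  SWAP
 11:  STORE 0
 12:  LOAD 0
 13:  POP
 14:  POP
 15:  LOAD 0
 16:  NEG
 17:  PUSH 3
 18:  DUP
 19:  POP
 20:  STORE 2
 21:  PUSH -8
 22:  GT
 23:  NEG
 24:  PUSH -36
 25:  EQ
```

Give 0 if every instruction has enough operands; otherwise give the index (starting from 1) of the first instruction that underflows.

0

PUSH 1   -> 1
DUP      -> 1 1
DUP      -> 1 1 1
LT       -> 1 0
OVER     -> 1 0 1
SWAP     -> 1 1 0
LT       -> 1 0
STORE 0  -> 1
DUP      -> 1 1
SWAP     -> 1 1
STORE 0  -> 1
LOAD 0   -> 1 1
POP      -> 1
POP      -> (empty)
LOAD 0   -> 1
NEG      -> -1
PUSH 3   -> -1 3
DUP      -> -1 3 3
POP      -> -1 3
STORE 2  -> -1
PUSH -8  -> -1 -8
GT       -> 1
NEG      -> -1
PUSH -36 -> -1 -36
EQ       -> 0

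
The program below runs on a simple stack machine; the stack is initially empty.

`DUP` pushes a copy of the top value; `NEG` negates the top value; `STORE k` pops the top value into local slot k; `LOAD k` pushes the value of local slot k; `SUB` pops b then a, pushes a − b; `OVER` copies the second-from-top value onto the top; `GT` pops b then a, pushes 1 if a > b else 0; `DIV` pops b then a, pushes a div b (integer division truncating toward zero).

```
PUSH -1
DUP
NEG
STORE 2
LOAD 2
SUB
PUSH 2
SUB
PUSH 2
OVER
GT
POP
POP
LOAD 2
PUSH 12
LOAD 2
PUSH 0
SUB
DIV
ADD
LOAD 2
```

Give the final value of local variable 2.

1

PUSH -1  [-1]
DUP      [-1, -1]
NEG      [-1, 1]
STORE 2  [-1]
LOAD 2   [-1, 1]
SUB      [-2]
PUSH 2   [-2, 2]
SUB      [-4]
PUSH 2   [-4, 2]
OVER     [-4, 2, -4]
GT       [-4, 1]
POP      [-4]
POP      []
LOAD 2   [1]
PUSH 12  [1, 12]
LOAD 2   [1, 12, 1]
PUSH 0   [1, 12, 1, 0]
SUB      [1, 12, 1]
DIV      [1, 12]
ADD      [13]
LOAD 2   [13, 1]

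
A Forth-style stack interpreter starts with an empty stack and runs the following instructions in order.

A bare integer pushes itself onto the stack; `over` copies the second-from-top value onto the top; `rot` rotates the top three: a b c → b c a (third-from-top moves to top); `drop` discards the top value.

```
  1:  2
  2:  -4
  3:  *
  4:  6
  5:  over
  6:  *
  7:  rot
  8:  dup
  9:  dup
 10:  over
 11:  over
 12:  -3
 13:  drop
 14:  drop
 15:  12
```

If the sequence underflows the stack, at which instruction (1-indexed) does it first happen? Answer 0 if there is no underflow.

2    -> [2]
-4   -> [2, -4]
*    -> [-8]
6    -> [-8, 6]
over -> [-8, 6, -8]
*    -> [-8, -48]
rot  — needs 3 operands, stack has 2 → underflow

7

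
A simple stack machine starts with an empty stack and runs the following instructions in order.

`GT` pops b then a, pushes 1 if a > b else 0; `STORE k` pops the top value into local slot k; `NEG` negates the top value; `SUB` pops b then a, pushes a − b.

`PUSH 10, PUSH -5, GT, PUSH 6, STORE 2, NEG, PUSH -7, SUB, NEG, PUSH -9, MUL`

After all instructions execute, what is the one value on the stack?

54

PUSH 10  10
PUSH -5  10 -5
GT       1
PUSH 6   1 6
STORE 2  1
NEG      -1
PUSH -7  -1 -7
SUB      6
NEG      -6
PUSH -9  -6 -9
MUL      54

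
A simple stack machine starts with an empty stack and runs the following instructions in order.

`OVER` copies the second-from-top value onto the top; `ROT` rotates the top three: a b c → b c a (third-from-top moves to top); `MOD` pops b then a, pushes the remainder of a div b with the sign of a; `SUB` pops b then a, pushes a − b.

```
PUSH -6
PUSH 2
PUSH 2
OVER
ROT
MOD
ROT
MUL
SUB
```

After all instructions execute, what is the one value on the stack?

PUSH -6 -> [-6]
PUSH 2  -> [-6, 2]
PUSH 2  -> [-6, 2, 2]
OVER    -> [-6, 2, 2, 2]
ROT     -> [-6, 2, 2, 2]
MOD     -> [-6, 2, 0]
ROT     -> [2, 0, -6]
MUL     -> [2, 0]
SUB     -> [2]

2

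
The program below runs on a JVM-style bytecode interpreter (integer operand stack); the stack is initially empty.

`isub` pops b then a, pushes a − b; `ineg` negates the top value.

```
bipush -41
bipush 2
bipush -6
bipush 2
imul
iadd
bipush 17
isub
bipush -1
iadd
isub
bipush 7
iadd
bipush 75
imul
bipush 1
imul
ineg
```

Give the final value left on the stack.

450

bipush -41  -41
bipush 2    -41 2
bipush -6   -41 2 -6
bipush 2    -41 2 -6 2
imul        -41 2 -12
iadd        -41 -10
bipush 17   -41 -10 17
isub        -41 -27
bipush -1   -41 -27 -1
iadd        -41 -28
isub        -13
bipush 7    -13 7
iadd        -6
bipush 75   -6 75
imul        -450
bipush 1    -450 1
imul        -450
ineg        450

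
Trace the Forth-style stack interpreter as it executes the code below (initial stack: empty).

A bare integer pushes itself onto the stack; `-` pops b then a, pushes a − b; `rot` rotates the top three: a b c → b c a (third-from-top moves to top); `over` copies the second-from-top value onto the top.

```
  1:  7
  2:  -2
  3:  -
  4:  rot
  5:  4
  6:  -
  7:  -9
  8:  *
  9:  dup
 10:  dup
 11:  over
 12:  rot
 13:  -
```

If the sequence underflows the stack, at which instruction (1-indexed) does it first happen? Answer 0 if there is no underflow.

7  -> [7]
-2 -> [7, -2]
-  -> [9]
rot  — needs 3 operands, stack has 1 → underflow

4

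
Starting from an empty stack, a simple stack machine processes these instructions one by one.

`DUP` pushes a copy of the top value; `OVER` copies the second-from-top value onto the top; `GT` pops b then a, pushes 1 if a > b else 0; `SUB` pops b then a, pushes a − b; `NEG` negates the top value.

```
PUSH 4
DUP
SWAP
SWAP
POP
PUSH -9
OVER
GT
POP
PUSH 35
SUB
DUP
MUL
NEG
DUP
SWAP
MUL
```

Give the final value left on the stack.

923521

PUSH 4  -> [4]
DUP     -> [4, 4]
SWAP    -> [4, 4]
SWAP    -> [4, 4]
POP     -> [4]
PUSH -9 -> [4, -9]
OVER    -> [4, -9, 4]
GT      -> [4, 0]
POP     -> [4]
PUSH 35 -> [4, 35]
SUB     -> [-31]
DUP     -> [-31, -31]
MUL     -> [961]
NEG     -> [-961]
DUP     -> [-961, -961]
SWAP    -> [-961, -961]
MUL     -> [923521]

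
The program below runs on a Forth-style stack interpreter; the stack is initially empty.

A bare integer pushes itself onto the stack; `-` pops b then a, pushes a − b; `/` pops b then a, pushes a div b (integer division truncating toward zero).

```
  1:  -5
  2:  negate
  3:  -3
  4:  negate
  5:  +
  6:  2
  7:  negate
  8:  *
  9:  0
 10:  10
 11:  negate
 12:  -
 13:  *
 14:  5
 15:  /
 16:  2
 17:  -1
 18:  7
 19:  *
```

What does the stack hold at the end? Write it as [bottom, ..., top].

[-32, 2, -7]

-5     : [-5]
negate : [5]
-3     : [5, -3]
negate : [5, 3]
+      : [8]
2      : [8, 2]
negate : [8, -2]
*      : [-16]
0      : [-16, 0]
10     : [-16, 0, 10]
negate : [-16, 0, -10]
-      : [-16, 10]
*      : [-160]
5      : [-160, 5]
/      : [-32]
2      : [-32, 2]
-1     : [-32, 2, -1]
7      : [-32, 2, -1, 7]
*      : [-32, 2, -7]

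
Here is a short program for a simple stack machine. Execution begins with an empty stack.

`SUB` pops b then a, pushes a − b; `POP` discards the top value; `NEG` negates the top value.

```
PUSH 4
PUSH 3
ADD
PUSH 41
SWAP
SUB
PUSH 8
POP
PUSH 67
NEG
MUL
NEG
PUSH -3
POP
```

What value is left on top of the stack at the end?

2278

PUSH 4  -> [4]
PUSH 3  -> [4, 3]
ADD     -> [7]
PUSH 41 -> [7, 41]
SWAP    -> [41, 7]
SUB     -> [34]
PUSH 8  -> [34, 8]
POP     -> [34]
PUSH 67 -> [34, 67]
NEG     -> [34, -67]
MUL     -> [-2278]
NEG     -> [2278]
PUSH -3 -> [2278, -3]
POP     -> [2278]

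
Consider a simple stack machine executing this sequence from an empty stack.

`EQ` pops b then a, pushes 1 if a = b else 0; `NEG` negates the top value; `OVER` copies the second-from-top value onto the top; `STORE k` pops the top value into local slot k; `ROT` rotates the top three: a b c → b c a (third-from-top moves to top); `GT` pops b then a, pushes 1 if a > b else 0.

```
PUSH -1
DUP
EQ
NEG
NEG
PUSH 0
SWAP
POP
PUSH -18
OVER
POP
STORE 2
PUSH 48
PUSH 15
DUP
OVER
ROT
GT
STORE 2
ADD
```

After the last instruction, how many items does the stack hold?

PUSH -1   [-1]
DUP       [-1, -1]
EQ        [1]
NEG       [-1]
NEG       [1]
PUSH 0    [1, 0]
SWAP      [0, 1]
POP       [0]
PUSH -18  [0, -18]
OVER      [0, -18, 0]
POP       [0, -18]
STORE 2   [0]
PUSH 48   [0, 48]
PUSH 15   [0, 48, 15]
DUP       [0, 48, 15, 15]
OVER      [0, 48, 15, 15, 15]
ROT       [0, 48, 15, 15, 15]
GT        [0, 48, 15, 0]
STORE 2   [0, 48, 15]
ADD       [0, 63]

2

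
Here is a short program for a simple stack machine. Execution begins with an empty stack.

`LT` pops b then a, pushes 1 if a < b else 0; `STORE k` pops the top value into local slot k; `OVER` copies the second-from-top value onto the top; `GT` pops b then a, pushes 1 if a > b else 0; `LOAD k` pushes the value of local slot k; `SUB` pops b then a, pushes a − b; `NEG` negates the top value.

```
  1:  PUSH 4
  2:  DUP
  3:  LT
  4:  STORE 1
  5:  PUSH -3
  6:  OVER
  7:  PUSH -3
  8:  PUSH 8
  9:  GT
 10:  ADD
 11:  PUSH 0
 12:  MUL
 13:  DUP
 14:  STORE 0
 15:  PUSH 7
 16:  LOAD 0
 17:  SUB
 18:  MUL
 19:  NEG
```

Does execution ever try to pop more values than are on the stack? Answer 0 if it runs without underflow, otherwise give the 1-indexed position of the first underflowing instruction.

6

PUSH 4   [4]
DUP      [4, 4]
LT       [0]
STORE 1  []
PUSH -3  [-3]
OVER  — needs 2 operands, stack has 1 → underflow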